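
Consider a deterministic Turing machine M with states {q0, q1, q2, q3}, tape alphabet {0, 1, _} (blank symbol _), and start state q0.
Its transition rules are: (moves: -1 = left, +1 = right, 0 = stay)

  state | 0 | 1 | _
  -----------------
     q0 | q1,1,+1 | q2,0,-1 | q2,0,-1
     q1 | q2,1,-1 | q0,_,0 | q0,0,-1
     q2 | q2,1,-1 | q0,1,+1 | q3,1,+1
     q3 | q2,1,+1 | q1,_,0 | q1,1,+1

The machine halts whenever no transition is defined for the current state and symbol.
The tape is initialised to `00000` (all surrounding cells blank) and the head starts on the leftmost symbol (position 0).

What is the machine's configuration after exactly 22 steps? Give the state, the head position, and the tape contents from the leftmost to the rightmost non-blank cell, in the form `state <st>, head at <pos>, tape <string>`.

state=q0 head=0 tape=[0]0000_   (q0,0)→(q1,1,+1)
state=q1 head=1 tape=1[0]000_   (q1,0)→(q2,1,-1)
state=q2 head=0 tape=[1]1000_   (q2,1)→(q0,1,+1)
state=q0 head=1 tape=1[1]000_   (q0,1)→(q2,0,-1)
state=q2 head=0 tape=[1]0000_   (q2,1)→(q0,1,+1)
state=q0 head=1 tape=1[0]000_   (q0,0)→(q1,1,+1)
state=q1 head=2 tape=11[0]00_   (q1,0)→(q2,1,-1)
state=q2 head=1 tape=1[1]100_   (q2,1)→(q0,1,+1)
state=q0 head=2 tape=11[1]00_   (q0,1)→(q2,0,-1)
state=q2 head=1 tape=1[1]000_   (q2,1)→(q0,1,+1)
state=q0 head=2 tape=11[0]00_   (q0,0)→(q1,1,+1)
state=q1 head=3 tape=111[0]0_   (q1,0)→(q2,1,-1)
state=q2 head=2 tape=11[1]10_   (q2,1)→(q0,1,+1)
state=q0 head=3 tape=111[1]0_   (q0,1)→(q2,0,-1)
state=q2 head=2 tape=11[1]00_   (q2,1)→(q0,1,+1)
state=q0 head=3 tape=111[0]0_   (q0,0)→(q1,1,+1)
state=q1 head=4 tape=1111[0]_   (q1,0)→(q2,1,-1)
state=q2 head=3 tape=111[1]1_   (q2,1)→(q0,1,+1)
state=q0 head=4 tape=1111[1]_   (q0,1)→(q2,0,-1)
state=q2 head=3 tape=111[1]0_   (q2,1)→(q0,1,+1)
state=q0 head=4 tape=1111[0]_   (q0,0)→(q1,1,+1)
state=q1 head=5 tape=11111[_]   (q1,_)→(q0,0,-1)
state=q0 head=4 tape=1111[1]0
After 22 steps: state q0, head at 4, tape 111110.

state q0, head at 4, tape 111110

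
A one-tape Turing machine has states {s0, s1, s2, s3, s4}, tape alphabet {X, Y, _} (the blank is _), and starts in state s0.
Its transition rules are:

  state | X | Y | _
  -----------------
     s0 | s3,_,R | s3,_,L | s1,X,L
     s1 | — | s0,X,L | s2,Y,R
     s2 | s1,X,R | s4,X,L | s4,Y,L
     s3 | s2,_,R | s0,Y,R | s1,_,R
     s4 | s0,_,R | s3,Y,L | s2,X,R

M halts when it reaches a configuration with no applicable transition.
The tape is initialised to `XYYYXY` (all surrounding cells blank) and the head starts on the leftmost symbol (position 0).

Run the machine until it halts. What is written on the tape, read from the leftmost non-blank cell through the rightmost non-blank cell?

s0 | _[X]YYYXY   read X → write _, move R, go to s3
s3 | __[Y]YYXY   read Y → write Y, move R, go to s0
s0 | __Y[Y]YXY   read Y → write _, move L, go to s3
s3 | __[Y]_YXY   read Y → write Y, move R, go to s0
s0 | __Y[_]YXY   read _ → write X, move L, go to s1
s1 | __[Y]XYXY   read Y → write X, move L, go to s0
s0 | _[_]XXYXY   read _ → write X, move L, go to s1
s1 | [_]XXXYXY   read _ → write Y, move R, go to s2
s2 | Y[X]XXYXY   read X → write X, move R, go to s1
s1 | YX[X]XYXY
The non-blank tape span at halt is YXXXYXY.

YXXXYXY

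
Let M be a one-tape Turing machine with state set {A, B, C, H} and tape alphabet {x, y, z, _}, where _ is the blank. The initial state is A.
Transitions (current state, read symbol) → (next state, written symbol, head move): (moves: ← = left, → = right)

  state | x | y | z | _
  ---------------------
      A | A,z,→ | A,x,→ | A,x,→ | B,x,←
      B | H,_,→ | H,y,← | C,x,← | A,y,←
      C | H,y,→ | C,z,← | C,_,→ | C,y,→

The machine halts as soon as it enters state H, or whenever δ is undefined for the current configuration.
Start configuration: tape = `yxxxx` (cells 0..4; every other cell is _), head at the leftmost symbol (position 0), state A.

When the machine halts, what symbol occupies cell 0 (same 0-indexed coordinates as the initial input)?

x

state=A head=0 tape=[y]xxxx_   (A,y)→(A,x,→)
state=A head=1 tape=x[x]xxx_   (A,x)→(A,z,→)
state=A head=2 tape=xz[x]xx_   (A,x)→(A,z,→)
state=A head=3 tape=xzz[x]x_   (A,x)→(A,z,→)
state=A head=4 tape=xzzz[x]_   (A,x)→(A,z,→)
state=A head=5 tape=xzzzz[_]   (A,_)→(B,x,←)
state=B head=4 tape=xzzz[z]x   (B,z)→(C,x,←)
state=C head=3 tape=xzz[z]xx   (C,z)→(C,_,→)
state=C head=4 tape=xzz_[x]x   (C,x)→(H,y,→)
state=H head=5 tape=xzz_y[x]
Cell 0 holds x when M halts.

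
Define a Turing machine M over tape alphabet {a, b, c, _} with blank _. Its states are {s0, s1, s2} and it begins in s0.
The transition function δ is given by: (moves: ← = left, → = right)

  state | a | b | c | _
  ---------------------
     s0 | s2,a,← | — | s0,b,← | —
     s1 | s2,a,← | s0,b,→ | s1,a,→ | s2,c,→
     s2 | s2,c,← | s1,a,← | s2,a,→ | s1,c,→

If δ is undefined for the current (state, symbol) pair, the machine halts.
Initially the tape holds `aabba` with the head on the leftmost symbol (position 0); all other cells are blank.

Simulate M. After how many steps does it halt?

25

state=s0 head=0 tape=___[a]abba   (s0,a)→(s2,a,←)
state=s2 head=-1 tape=__[_]aabba   (s2,_)→(s1,c,→)
state=s1 head=0 tape=__c[a]abba   (s1,a)→(s2,a,←)
state=s2 head=-1 tape=__[c]aabba   (s2,c)→(s2,a,→)
state=s2 head=0 tape=__a[a]abba   (s2,a)→(s2,c,←)
state=s2 head=-1 tape=__[a]cabba   (s2,a)→(s2,c,←)
state=s2 head=-2 tape=_[_]ccabba   (s2,_)→(s1,c,→)
state=s1 head=-1 tape=_c[c]cabba   (s1,c)→(s1,a,→)
state=s1 head=0 tape=_ca[c]abba   (s1,c)→(s1,a,→)
state=s1 head=1 tape=_caa[a]bba   (s1,a)→(s2,a,←)
state=s2 head=0 tape=_ca[a]abba   (s2,a)→(s2,c,←)
state=s2 head=-1 tape=_c[a]cabba   (s2,a)→(s2,c,←)
state=s2 head=-2 tape=_[c]ccabba   (s2,c)→(s2,a,→)
state=s2 head=-1 tape=_a[c]cabba   (s2,c)→(s2,a,→)
state=s2 head=0 tape=_aa[c]abba   (s2,c)→(s2,a,→)
state=s2 head=1 tape=_aaa[a]bba   (s2,a)→(s2,c,←)
state=s2 head=0 tape=_aa[a]cbba   (s2,a)→(s2,c,←)
state=s2 head=-1 tape=_a[a]ccbba   (s2,a)→(s2,c,←)
state=s2 head=-2 tape=_[a]cccbba   (s2,a)→(s2,c,←)
state=s2 head=-3 tape=[_]ccccbba   (s2,_)→(s1,c,→)
state=s1 head=-2 tape=c[c]cccbba   (s1,c)→(s1,a,→)
state=s1 head=-1 tape=ca[c]ccbba   (s1,c)→(s1,a,→)
state=s1 head=0 tape=caa[c]cbba   (s1,c)→(s1,a,→)
state=s1 head=1 tape=caaa[c]bba   (s1,c)→(s1,a,→)
state=s1 head=2 tape=caaaa[b]ba   (s1,b)→(s0,b,→)
state=s0 head=3 tape=caaaab[b]a
M halts after 25 transitions.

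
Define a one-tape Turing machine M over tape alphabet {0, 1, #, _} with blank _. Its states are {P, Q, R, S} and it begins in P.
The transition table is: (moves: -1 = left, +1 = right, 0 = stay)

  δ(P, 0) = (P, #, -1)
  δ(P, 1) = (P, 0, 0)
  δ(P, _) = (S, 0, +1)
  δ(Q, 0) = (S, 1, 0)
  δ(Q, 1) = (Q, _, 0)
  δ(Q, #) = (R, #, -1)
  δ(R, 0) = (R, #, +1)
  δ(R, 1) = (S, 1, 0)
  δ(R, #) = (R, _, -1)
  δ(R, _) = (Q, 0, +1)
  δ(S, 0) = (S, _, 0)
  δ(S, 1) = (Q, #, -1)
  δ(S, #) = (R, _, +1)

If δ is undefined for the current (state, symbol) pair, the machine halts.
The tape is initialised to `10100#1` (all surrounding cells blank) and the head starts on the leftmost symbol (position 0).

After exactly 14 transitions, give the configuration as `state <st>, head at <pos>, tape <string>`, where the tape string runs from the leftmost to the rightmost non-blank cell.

state R, head at 0, tape #__#00#1

P | _[1]0100#1   read 1 → write 0, move 0, go to P
P | _[0]0100#1   read 0 → write #, move -1, go to P
P | [_]#0100#1   read _ → write 0, move +1, go to S
S | 0[#]0100#1   read # → write _, move +1, go to R
R | 0_[0]100#1   read 0 → write #, move +1, go to R
R | 0_#[1]00#1   read 1 → write 1, move 0, go to S
S | 0_#[1]00#1   read 1 → write #, move -1, go to Q
Q | 0_[#]#00#1   read # → write #, move -1, go to R
R | 0[_]##00#1   read _ → write 0, move +1, go to Q
Q | 00[#]#00#1   read # → write #, move -1, go to R
R | 0[0]##00#1   read 0 → write #, move +1, go to R
R | 0#[#]#00#1   read # → write _, move -1, go to R
R | 0[#]_#00#1   read # → write _, move -1, go to R
R | [0]__#00#1   read 0 → write #, move +1, go to R
R | #[_]_#00#1
After 14 steps: state R, head at 0, tape #__#00#1.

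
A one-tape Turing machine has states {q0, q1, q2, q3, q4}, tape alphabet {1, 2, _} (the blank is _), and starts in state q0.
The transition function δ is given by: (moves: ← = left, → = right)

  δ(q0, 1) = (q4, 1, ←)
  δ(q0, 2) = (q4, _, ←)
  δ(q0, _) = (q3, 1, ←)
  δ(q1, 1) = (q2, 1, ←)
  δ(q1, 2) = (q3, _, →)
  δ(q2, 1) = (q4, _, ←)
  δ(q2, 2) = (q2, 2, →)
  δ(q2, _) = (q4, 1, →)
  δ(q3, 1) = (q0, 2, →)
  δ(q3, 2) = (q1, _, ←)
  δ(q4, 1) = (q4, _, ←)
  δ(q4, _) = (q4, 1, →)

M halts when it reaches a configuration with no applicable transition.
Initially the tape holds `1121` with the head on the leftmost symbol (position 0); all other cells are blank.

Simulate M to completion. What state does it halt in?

state=q0 head=0 tape=___[1]121   (q0,1)→(q4,1,←)
state=q4 head=-1 tape=__[_]1121   (q4,_)→(q4,1,→)
state=q4 head=0 tape=__1[1]121   (q4,1)→(q4,_,←)
state=q4 head=-1 tape=__[1]_121   (q4,1)→(q4,_,←)
state=q4 head=-2 tape=_[_]__121   (q4,_)→(q4,1,→)
state=q4 head=-1 tape=_1[_]_121   (q4,_)→(q4,1,→)
state=q4 head=0 tape=_11[_]121   (q4,_)→(q4,1,→)
state=q4 head=1 tape=_111[1]21   (q4,1)→(q4,_,←)
state=q4 head=0 tape=_11[1]_21   (q4,1)→(q4,_,←)
state=q4 head=-1 tape=_1[1]__21   (q4,1)→(q4,_,←)
state=q4 head=-2 tape=_[1]___21   (q4,1)→(q4,_,←)
state=q4 head=-3 tape=[_]____21   (q4,_)→(q4,1,→)
state=q4 head=-2 tape=1[_]___21   (q4,_)→(q4,1,→)
state=q4 head=-1 tape=11[_]__21   (q4,_)→(q4,1,→)
state=q4 head=0 tape=111[_]_21   (q4,_)→(q4,1,→)
state=q4 head=1 tape=1111[_]21   (q4,_)→(q4,1,→)
state=q4 head=2 tape=11111[2]1
No transition is defined for (q4, 2); M halts in state q4.

q4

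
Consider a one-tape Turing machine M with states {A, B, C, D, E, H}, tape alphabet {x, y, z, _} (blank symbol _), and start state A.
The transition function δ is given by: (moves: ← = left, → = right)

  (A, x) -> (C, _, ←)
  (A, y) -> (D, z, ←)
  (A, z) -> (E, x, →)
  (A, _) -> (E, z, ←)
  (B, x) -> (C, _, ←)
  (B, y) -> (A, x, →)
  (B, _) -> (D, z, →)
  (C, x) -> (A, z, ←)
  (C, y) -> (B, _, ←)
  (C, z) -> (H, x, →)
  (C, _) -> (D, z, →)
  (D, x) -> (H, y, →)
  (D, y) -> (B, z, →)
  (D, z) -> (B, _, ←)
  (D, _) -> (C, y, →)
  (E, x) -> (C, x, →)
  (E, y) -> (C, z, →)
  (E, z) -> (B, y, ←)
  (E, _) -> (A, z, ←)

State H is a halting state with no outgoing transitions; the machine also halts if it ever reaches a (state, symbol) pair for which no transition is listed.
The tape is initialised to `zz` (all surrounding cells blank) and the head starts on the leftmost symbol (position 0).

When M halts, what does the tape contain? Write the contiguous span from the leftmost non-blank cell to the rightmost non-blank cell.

state=A head=0 tape=_[z]z_   (A,z)→(E,x,→)
state=E head=1 tape=_x[z]_   (E,z)→(B,y,←)
state=B head=0 tape=_[x]y_   (B,x)→(C,_,←)
state=C head=-1 tape=[_]_y_   (C,_)→(D,z,→)
state=D head=0 tape=z[_]y_   (D,_)→(C,y,→)
state=C head=1 tape=zy[y]_   (C,y)→(B,_,←)
state=B head=0 tape=z[y]__   (B,y)→(A,x,→)
state=A head=1 tape=zx[_]_   (A,_)→(E,z,←)
state=E head=0 tape=z[x]z_   (E,x)→(C,x,→)
state=C head=1 tape=zx[z]_   (C,z)→(H,x,→)
state=H head=2 tape=zxx[_]
The non-blank tape span at halt is zxx.

zxx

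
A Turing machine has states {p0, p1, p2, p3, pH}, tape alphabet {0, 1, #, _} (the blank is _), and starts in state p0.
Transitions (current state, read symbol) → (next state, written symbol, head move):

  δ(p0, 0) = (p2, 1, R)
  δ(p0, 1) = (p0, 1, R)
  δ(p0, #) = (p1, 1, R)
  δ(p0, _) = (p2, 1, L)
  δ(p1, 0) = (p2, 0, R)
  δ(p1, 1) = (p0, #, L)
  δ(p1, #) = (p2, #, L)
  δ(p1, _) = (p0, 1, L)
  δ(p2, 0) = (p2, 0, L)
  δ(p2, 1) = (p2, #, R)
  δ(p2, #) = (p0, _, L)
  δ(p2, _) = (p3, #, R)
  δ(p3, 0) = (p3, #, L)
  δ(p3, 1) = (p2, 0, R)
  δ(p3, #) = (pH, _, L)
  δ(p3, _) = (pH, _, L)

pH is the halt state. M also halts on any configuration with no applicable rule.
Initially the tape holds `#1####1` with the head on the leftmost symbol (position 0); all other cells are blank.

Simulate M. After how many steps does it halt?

31

p0 | [#]1####1____   read # → write 1, move R, go to p1
p1 | 1[1]####1____   read 1 → write #, move L, go to p0
p0 | [1]#####1____   read 1 → write 1, move R, go to p0
p0 | 1[#]####1____   read # → write 1, move R, go to p1
p1 | 11[#]###1____   read # → write #, move L, go to p2
p2 | 1[1]####1____   read 1 → write #, move R, go to p2
p2 | 1#[#]###1____   read # → write _, move L, go to p0
p0 | 1[#]_###1____   read # → write 1, move R, go to p1
p1 | 11[_]###1____   read _ → write 1, move L, go to p0
p0 | 1[1]1###1____   read 1 → write 1, move R, go to p0
p0 | 11[1]###1____   read 1 → write 1, move R, go to p0
p0 | 111[#]##1____   read # → write 1, move R, go to p1
p1 | 1111[#]#1____   read # → write #, move L, go to p2
p2 | 111[1]##1____   read 1 → write #, move R, go to p2
p2 | 111#[#]#1____   read # → write _, move L, go to p0
p0 | 111[#]_#1____   read # → write 1, move R, go to p1
p1 | 1111[_]#1____   read _ → write 1, move L, go to p0
p0 | 111[1]1#1____   read 1 → write 1, move R, go to p0
p0 | 1111[1]#1____   read 1 → write 1, move R, go to p0
p0 | 11111[#]1____   read # → write 1, move R, go to p1
p1 | 111111[1]____   read 1 → write #, move L, go to p0
p0 | 11111[1]#____   read 1 → write 1, move R, go to p0
p0 | 111111[#]____   read # → write 1, move R, go to p1
p1 | 1111111[_]___   read _ → write 1, move L, go to p0
p0 | 111111[1]1___   read 1 → write 1, move R, go to p0
p0 | 1111111[1]___   read 1 → write 1, move R, go to p0
p0 | 11111111[_]__   read _ → write 1, move L, go to p2
p2 | 1111111[1]1__   read 1 → write #, move R, go to p2
p2 | 1111111#[1]__   read 1 → write #, move R, go to p2
p2 | 1111111##[_]_   read _ → write #, move R, go to p3
p3 | 1111111###[_]   read _ → write _, move L, go to pH
pH | 1111111##[#]_
M halts after 31 transitions.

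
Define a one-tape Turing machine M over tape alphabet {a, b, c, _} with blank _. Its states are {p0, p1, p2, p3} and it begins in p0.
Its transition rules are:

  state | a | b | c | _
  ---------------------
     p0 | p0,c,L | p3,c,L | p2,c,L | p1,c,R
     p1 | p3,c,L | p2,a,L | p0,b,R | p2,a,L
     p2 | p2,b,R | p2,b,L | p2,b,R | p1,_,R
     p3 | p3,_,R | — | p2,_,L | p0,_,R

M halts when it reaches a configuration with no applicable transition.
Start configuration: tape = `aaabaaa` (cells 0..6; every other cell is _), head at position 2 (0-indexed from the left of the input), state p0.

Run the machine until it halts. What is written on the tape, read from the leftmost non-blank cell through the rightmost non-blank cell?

bcccbaaa

p0 | __aa[a]baaa   read a → write c, move L, go to p0
p0 | __a[a]cbaaa   read a → write c, move L, go to p0
p0 | __[a]ccbaaa   read a → write c, move L, go to p0
p0 | _[_]cccbaaa   read _ → write c, move R, go to p1
p1 | _c[c]ccbaaa   read c → write b, move R, go to p0
p0 | _cb[c]cbaaa   read c → write c, move L, go to p2
p2 | _c[b]ccbaaa   read b → write b, move L, go to p2
p2 | _[c]bccbaaa   read c → write b, move R, go to p2
p2 | _b[b]ccbaaa   read b → write b, move L, go to p2
p2 | _[b]bccbaaa   read b → write b, move L, go to p2
p2 | [_]bbccbaaa   read _ → write _, move R, go to p1
p1 | _[b]bccbaaa   read b → write a, move L, go to p2
p2 | [_]abccbaaa   read _ → write _, move R, go to p1
p1 | _[a]bccbaaa   read a → write c, move L, go to p3
p3 | [_]cbccbaaa   read _ → write _, move R, go to p0
p0 | _[c]bccbaaa   read c → write c, move L, go to p2
p2 | [_]cbccbaaa   read _ → write _, move R, go to p1
p1 | _[c]bccbaaa   read c → write b, move R, go to p0
p0 | _b[b]ccbaaa   read b → write c, move L, go to p3
p3 | _[b]cccbaaa
The non-blank tape span at halt is bcccbaaa.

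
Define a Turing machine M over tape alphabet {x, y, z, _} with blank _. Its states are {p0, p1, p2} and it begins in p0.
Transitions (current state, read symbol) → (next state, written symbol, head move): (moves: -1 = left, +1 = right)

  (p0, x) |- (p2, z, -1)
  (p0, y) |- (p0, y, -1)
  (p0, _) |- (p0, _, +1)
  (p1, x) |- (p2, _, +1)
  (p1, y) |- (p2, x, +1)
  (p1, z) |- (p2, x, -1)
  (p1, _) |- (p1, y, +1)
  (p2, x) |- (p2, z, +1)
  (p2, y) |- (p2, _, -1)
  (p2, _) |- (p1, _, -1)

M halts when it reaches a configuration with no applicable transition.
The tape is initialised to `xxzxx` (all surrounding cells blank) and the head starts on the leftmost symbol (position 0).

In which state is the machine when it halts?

p2

state=p0 head=0 tape=____[x]xzxx   (p0,x)→(p2,z,-1)
state=p2 head=-1 tape=___[_]zxzxx   (p2,_)→(p1,_,-1)
state=p1 head=-2 tape=__[_]_zxzxx   (p1,_)→(p1,y,+1)
state=p1 head=-1 tape=__y[_]zxzxx   (p1,_)→(p1,y,+1)
state=p1 head=0 tape=__yy[z]xzxx   (p1,z)→(p2,x,-1)
state=p2 head=-1 tape=__y[y]xxzxx   (p2,y)→(p2,_,-1)
state=p2 head=-2 tape=__[y]_xxzxx   (p2,y)→(p2,_,-1)
state=p2 head=-3 tape=_[_]__xxzxx   (p2,_)→(p1,_,-1)
state=p1 head=-4 tape=[_]___xxzxx   (p1,_)→(p1,y,+1)
state=p1 head=-3 tape=y[_]__xxzxx   (p1,_)→(p1,y,+1)
state=p1 head=-2 tape=yy[_]_xxzxx   (p1,_)→(p1,y,+1)
state=p1 head=-1 tape=yyy[_]xxzxx   (p1,_)→(p1,y,+1)
state=p1 head=0 tape=yyyy[x]xzxx   (p1,x)→(p2,_,+1)
state=p2 head=1 tape=yyyy_[x]zxx   (p2,x)→(p2,z,+1)
state=p2 head=2 tape=yyyy_z[z]xx
No transition is defined for (p2, z); M halts in state p2.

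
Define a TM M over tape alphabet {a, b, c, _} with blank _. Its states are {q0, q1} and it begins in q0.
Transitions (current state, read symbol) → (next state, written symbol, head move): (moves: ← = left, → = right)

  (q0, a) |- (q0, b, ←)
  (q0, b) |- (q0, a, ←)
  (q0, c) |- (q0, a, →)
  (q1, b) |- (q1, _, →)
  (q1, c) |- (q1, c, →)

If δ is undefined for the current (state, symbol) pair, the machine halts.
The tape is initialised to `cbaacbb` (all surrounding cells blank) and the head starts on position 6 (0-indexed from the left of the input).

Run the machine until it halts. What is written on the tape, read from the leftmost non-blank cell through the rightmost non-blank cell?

q0 | _cbaacb[b]   read b → write a, move ←, go to q0
q0 | _cbaac[b]a   read b → write a, move ←, go to q0
q0 | _cbaa[c]aa   read c → write a, move →, go to q0
q0 | _cbaaa[a]a   read a → write b, move ←, go to q0
q0 | _cbaa[a]ba   read a → write b, move ←, go to q0
q0 | _cba[a]bba   read a → write b, move ←, go to q0
q0 | _cb[a]bbba   read a → write b, move ←, go to q0
q0 | _c[b]bbbba   read b → write a, move ←, go to q0
q0 | _[c]abbbba   read c → write a, move →, go to q0
q0 | _a[a]bbbba   read a → write b, move ←, go to q0
q0 | _[a]bbbbba   read a → write b, move ←, go to q0
q0 | [_]bbbbbba
The non-blank tape span at halt is bbbbbba.

bbbbbba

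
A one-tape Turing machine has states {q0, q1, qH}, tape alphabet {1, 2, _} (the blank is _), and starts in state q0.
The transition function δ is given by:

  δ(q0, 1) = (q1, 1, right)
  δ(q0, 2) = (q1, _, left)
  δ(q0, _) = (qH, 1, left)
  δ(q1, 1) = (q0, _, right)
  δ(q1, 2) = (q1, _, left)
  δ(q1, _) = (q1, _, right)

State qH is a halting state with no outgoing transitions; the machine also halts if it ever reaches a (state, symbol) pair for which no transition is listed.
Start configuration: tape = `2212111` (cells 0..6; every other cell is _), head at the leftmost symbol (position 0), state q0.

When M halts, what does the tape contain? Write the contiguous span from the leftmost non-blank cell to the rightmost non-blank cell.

q0 | _[2]212111_   read 2 → write _, move left, go to q1
q1 | [_]_212111_   read _ → write _, move right, go to q1
q1 | _[_]212111_   read _ → write _, move right, go to q1
q1 | __[2]12111_   read 2 → write _, move left, go to q1
q1 | _[_]_12111_   read _ → write _, move right, go to q1
q1 | __[_]12111_   read _ → write _, move right, go to q1
q1 | ___[1]2111_   read 1 → write _, move right, go to q0
q0 | ____[2]111_   read 2 → write _, move left, go to q1
q1 | ___[_]_111_   read _ → write _, move right, go to q1
q1 | ____[_]111_   read _ → write _, move right, go to q1
q1 | _____[1]11_   read 1 → write _, move right, go to q0
q0 | ______[1]1_   read 1 → write 1, move right, go to q1
q1 | ______1[1]_   read 1 → write _, move right, go to q0
q0 | ______1_[_]   read _ → write 1, move left, go to qH
qH | ______1[_]1
The non-blank tape span at halt is 1_1.

1_1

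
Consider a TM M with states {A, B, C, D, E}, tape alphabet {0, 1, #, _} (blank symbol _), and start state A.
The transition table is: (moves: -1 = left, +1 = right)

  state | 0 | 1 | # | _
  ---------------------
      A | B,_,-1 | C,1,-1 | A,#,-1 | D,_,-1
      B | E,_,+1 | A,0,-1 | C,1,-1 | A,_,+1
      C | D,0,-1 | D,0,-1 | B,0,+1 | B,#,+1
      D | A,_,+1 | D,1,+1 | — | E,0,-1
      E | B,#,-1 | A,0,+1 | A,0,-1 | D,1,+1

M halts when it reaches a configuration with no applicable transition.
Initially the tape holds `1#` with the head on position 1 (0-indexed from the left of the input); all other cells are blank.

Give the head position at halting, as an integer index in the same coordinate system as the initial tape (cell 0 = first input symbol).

-1

A | ____1[#]   read # → write #, move -1, go to A
A | ____[1]#   read 1 → write 1, move -1, go to C
C | ___[_]1#   read _ → write #, move +1, go to B
B | ___#[1]#   read 1 → write 0, move -1, go to A
A | ___[#]0#   read # → write #, move -1, go to A
A | __[_]#0#   read _ → write _, move -1, go to D
D | _[_]_#0#   read _ → write 0, move -1, go to E
E | [_]0_#0#   read _ → write 1, move +1, go to D
D | 1[0]_#0#   read 0 → write _, move +1, go to A
A | 1_[_]#0#   read _ → write _, move -1, go to D
D | 1[_]_#0#   read _ → write 0, move -1, go to E
E | [1]0_#0#   read 1 → write 0, move +1, go to A
A | 0[0]_#0#   read 0 → write _, move -1, go to B
B | [0]__#0#   read 0 → write _, move +1, go to E
E | _[_]_#0#   read _ → write 1, move +1, go to D
D | _1[_]#0#   read _ → write 0, move -1, go to E
E | _[1]0#0#   read 1 → write 0, move +1, go to A
A | _0[0]#0#   read 0 → write _, move -1, go to B
B | _[0]_#0#   read 0 → write _, move +1, go to E
E | __[_]#0#   read _ → write 1, move +1, go to D
D | __1[#]0#
At halt the head is at cell -1.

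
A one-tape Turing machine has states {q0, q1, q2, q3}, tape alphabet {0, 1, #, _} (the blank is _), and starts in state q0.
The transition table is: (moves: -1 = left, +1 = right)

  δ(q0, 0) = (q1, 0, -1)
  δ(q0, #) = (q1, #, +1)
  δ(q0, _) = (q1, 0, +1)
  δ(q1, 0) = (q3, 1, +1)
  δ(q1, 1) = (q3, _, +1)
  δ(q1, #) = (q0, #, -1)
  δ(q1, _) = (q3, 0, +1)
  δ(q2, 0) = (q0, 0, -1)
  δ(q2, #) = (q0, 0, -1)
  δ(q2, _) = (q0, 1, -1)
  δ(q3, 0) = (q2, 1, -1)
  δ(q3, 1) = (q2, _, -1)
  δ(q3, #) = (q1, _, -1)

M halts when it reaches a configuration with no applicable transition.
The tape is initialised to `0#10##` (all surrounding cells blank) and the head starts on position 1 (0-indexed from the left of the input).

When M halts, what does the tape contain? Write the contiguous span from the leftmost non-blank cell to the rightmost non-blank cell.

0#__##

q0 | 0[#]10##   read # → write #, move +1, go to q1
q1 | 0#[1]0##   read 1 → write _, move +1, go to q3
q3 | 0#_[0]##   read 0 → write 1, move -1, go to q2
q2 | 0#[_]1##   read _ → write 1, move -1, go to q0
q0 | 0[#]11##   read # → write #, move +1, go to q1
q1 | 0#[1]1##   read 1 → write _, move +1, go to q3
q3 | 0#_[1]##   read 1 → write _, move -1, go to q2
q2 | 0#[_]_##   read _ → write 1, move -1, go to q0
q0 | 0[#]1_##   read # → write #, move +1, go to q1
q1 | 0#[1]_##   read 1 → write _, move +1, go to q3
q3 | 0#_[_]##
The non-blank tape span at halt is 0#__##.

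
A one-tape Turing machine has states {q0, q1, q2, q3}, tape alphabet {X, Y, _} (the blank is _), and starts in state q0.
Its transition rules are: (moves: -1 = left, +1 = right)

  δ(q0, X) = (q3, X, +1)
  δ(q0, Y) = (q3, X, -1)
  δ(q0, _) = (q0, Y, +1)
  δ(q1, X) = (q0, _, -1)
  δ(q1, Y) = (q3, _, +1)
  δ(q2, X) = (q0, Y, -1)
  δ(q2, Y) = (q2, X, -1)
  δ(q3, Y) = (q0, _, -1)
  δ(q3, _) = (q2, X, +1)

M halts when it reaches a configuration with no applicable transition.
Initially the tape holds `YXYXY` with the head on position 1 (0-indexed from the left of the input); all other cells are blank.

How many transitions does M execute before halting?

20

state=q0 head=1 tape=Y[X]YXY_   (q0,X)→(q3,X,+1)
state=q3 head=2 tape=YX[Y]XY_   (q3,Y)→(q0,_,-1)
state=q0 head=1 tape=Y[X]_XY_   (q0,X)→(q3,X,+1)
state=q3 head=2 tape=YX[_]XY_   (q3,_)→(q2,X,+1)
state=q2 head=3 tape=YXX[X]Y_   (q2,X)→(q0,Y,-1)
state=q0 head=2 tape=YX[X]YY_   (q0,X)→(q3,X,+1)
state=q3 head=3 tape=YXX[Y]Y_   (q3,Y)→(q0,_,-1)
state=q0 head=2 tape=YX[X]_Y_   (q0,X)→(q3,X,+1)
state=q3 head=3 tape=YXX[_]Y_   (q3,_)→(q2,X,+1)
state=q2 head=4 tape=YXXX[Y]_   (q2,Y)→(q2,X,-1)
state=q2 head=3 tape=YXX[X]X_   (q2,X)→(q0,Y,-1)
state=q0 head=2 tape=YX[X]YX_   (q0,X)→(q3,X,+1)
state=q3 head=3 tape=YXX[Y]X_   (q3,Y)→(q0,_,-1)
state=q0 head=2 tape=YX[X]_X_   (q0,X)→(q3,X,+1)
state=q3 head=3 tape=YXX[_]X_   (q3,_)→(q2,X,+1)
state=q2 head=4 tape=YXXX[X]_   (q2,X)→(q0,Y,-1)
state=q0 head=3 tape=YXX[X]Y_   (q0,X)→(q3,X,+1)
state=q3 head=4 tape=YXXX[Y]_   (q3,Y)→(q0,_,-1)
state=q0 head=3 tape=YXX[X]__   (q0,X)→(q3,X,+1)
state=q3 head=4 tape=YXXX[_]_   (q3,_)→(q2,X,+1)
state=q2 head=5 tape=YXXXX[_]
M halts after 20 transitions.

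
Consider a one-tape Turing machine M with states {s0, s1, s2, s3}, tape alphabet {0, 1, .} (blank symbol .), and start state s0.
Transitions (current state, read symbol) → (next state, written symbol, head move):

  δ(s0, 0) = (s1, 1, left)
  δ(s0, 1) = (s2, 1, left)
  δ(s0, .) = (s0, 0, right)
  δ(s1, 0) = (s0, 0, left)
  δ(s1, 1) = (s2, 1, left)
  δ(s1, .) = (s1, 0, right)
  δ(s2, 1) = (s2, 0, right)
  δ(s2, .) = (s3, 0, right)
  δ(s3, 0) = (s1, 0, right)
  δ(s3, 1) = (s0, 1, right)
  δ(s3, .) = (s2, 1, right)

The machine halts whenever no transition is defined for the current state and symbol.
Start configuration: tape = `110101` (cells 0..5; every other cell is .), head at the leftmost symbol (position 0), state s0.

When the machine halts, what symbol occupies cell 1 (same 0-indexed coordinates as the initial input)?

state=s0 head=0 tape=.[1]10101   (s0,1)→(s2,1,left)
state=s2 head=-1 tape=[.]110101   (s2,.)→(s3,0,right)
state=s3 head=0 tape=0[1]10101   (s3,1)→(s0,1,right)
state=s0 head=1 tape=01[1]0101   (s0,1)→(s2,1,left)
state=s2 head=0 tape=0[1]10101   (s2,1)→(s2,0,right)
state=s2 head=1 tape=00[1]0101   (s2,1)→(s2,0,right)
state=s2 head=2 tape=000[0]101
Cell 1 holds 0 when M halts.

0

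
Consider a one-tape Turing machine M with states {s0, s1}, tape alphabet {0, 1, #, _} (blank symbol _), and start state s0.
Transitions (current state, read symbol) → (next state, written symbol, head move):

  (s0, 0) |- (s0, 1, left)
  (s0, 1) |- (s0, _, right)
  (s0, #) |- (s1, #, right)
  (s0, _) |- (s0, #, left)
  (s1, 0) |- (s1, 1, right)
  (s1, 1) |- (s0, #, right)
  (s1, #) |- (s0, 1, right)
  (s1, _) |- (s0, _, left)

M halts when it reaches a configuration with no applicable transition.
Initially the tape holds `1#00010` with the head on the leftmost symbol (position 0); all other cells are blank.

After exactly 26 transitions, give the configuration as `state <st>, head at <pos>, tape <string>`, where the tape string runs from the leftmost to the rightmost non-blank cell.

state s0, head at 8, tape #111##_#

state=s0 head=0 tape=[1]#00010___   (s0,1)→(s0,_,right)
state=s0 head=1 tape=_[#]00010___   (s0,#)→(s1,#,right)
state=s1 head=2 tape=_#[0]0010___   (s1,0)→(s1,1,right)
state=s1 head=3 tape=_#1[0]010___   (s1,0)→(s1,1,right)
state=s1 head=4 tape=_#11[0]10___   (s1,0)→(s1,1,right)
state=s1 head=5 tape=_#111[1]0___   (s1,1)→(s0,#,right)
state=s0 head=6 tape=_#111#[0]___   (s0,0)→(s0,1,left)
state=s0 head=5 tape=_#111[#]1___   (s0,#)→(s1,#,right)
state=s1 head=6 tape=_#111#[1]___   (s1,1)→(s0,#,right)
state=s0 head=7 tape=_#111##[_]__   (s0,_)→(s0,#,left)
state=s0 head=6 tape=_#111#[#]#__   (s0,#)→(s1,#,right)
state=s1 head=7 tape=_#111##[#]__   (s1,#)→(s0,1,right)
state=s0 head=8 tape=_#111##1[_]_   (s0,_)→(s0,#,left)
state=s0 head=7 tape=_#111##[1]#_   (s0,1)→(s0,_,right)
state=s0 head=8 tape=_#111##_[#]_   (s0,#)→(s1,#,right)
state=s1 head=9 tape=_#111##_#[_]   (s1,_)→(s0,_,left)
state=s0 head=8 tape=_#111##_[#]_   (s0,#)→(s1,#,right)
state=s1 head=9 tape=_#111##_#[_]   (s1,_)→(s0,_,left)
state=s0 head=8 tape=_#111##_[#]_   (s0,#)→(s1,#,right)
state=s1 head=9 tape=_#111##_#[_]   (s1,_)→(s0,_,left)
state=s0 head=8 tape=_#111##_[#]_   (s0,#)→(s1,#,right)
state=s1 head=9 tape=_#111##_#[_]   (s1,_)→(s0,_,left)
state=s0 head=8 tape=_#111##_[#]_   (s0,#)→(s1,#,right)
state=s1 head=9 tape=_#111##_#[_]   (s1,_)→(s0,_,left)
state=s0 head=8 tape=_#111##_[#]_   (s0,#)→(s1,#,right)
state=s1 head=9 tape=_#111##_#[_]   (s1,_)→(s0,_,left)
state=s0 head=8 tape=_#111##_[#]_
After 26 steps: state s0, head at 8, tape #111##_#.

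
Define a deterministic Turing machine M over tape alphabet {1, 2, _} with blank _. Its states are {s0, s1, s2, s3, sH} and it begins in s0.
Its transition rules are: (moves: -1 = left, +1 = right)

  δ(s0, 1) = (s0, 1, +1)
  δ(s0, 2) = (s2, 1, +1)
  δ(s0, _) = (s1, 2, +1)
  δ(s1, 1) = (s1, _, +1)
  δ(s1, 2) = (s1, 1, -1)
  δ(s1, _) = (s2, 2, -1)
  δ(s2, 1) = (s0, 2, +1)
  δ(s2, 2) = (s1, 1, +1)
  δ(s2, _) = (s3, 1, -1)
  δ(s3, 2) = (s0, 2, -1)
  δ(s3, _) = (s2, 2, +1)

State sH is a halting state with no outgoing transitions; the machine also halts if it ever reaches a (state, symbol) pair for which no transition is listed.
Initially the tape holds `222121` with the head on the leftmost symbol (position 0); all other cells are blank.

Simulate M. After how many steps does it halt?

s0 | [2]22121____   read 2 → write 1, move +1, go to s2
s2 | 1[2]2121____   read 2 → write 1, move +1, go to s1
s1 | 11[2]121____   read 2 → write 1, move -1, go to s1
s1 | 1[1]1121____   read 1 → write _, move +1, go to s1
s1 | 1_[1]121____   read 1 → write _, move +1, go to s1
s1 | 1__[1]21____   read 1 → write _, move +1, go to s1
s1 | 1___[2]1____   read 2 → write 1, move -1, go to s1
s1 | 1__[_]11____   read _ → write 2, move -1, go to s2
s2 | 1_[_]211____   read _ → write 1, move -1, go to s3
s3 | 1[_]1211____   read _ → write 2, move +1, go to s2
s2 | 12[1]211____   read 1 → write 2, move +1, go to s0
s0 | 122[2]11____   read 2 → write 1, move +1, go to s2
s2 | 1221[1]1____   read 1 → write 2, move +1, go to s0
s0 | 12212[1]____   read 1 → write 1, move +1, go to s0
s0 | 122121[_]___   read _ → write 2, move +1, go to s1
s1 | 1221212[_]__   read _ → write 2, move -1, go to s2
s2 | 122121[2]2__   read 2 → write 1, move +1, go to s1
s1 | 1221211[2]__   read 2 → write 1, move -1, go to s1
s1 | 122121[1]1__   read 1 → write _, move +1, go to s1
s1 | 122121_[1]__   read 1 → write _, move +1, go to s1
s1 | 122121__[_]_   read _ → write 2, move -1, go to s2
s2 | 122121_[_]2_   read _ → write 1, move -1, go to s3
s3 | 122121[_]12_   read _ → write 2, move +1, go to s2
s2 | 1221212[1]2_   read 1 → write 2, move +1, go to s0
s0 | 12212122[2]_   read 2 → write 1, move +1, go to s2
s2 | 122121221[_]   read _ → write 1, move -1, go to s3
s3 | 12212122[1]1
M halts after 26 transitions.

26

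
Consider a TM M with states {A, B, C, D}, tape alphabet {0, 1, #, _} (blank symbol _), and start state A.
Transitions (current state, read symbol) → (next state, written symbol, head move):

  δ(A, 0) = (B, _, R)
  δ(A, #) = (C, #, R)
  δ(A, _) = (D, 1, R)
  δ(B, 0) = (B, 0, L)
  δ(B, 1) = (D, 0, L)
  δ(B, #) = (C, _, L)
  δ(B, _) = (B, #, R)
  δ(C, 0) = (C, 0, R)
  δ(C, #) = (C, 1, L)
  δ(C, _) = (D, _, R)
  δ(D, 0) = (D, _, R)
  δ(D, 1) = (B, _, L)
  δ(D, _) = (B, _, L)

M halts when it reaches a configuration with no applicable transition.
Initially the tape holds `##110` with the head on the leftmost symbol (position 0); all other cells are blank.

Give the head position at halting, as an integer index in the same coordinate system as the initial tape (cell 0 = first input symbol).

state=A head=0 tape=_[#]#110   (A,#)→(C,#,R)
state=C head=1 tape=_#[#]110   (C,#)→(C,1,L)
state=C head=0 tape=_[#]1110   (C,#)→(C,1,L)
state=C head=-1 tape=[_]11110   (C,_)→(D,_,R)
state=D head=0 tape=_[1]1110   (D,1)→(B,_,L)
state=B head=-1 tape=[_]_1110   (B,_)→(B,#,R)
state=B head=0 tape=#[_]1110   (B,_)→(B,#,R)
state=B head=1 tape=##[1]110   (B,1)→(D,0,L)
state=D head=0 tape=#[#]0110
At halt the head is at cell 0.

0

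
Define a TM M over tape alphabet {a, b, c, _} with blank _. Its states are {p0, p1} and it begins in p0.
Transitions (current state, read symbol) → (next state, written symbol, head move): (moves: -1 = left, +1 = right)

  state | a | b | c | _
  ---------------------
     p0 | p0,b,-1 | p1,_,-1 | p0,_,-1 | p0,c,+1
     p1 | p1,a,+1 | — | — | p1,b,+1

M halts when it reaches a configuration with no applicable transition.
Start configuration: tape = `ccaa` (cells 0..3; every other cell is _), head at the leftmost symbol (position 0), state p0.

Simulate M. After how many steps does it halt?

21

p0 | ___[c]caa   read c → write _, move -1, go to p0
p0 | __[_]_caa   read _ → write c, move +1, go to p0
p0 | __c[_]caa   read _ → write c, move +1, go to p0
p0 | __cc[c]aa   read c → write _, move -1, go to p0
p0 | __c[c]_aa   read c → write _, move -1, go to p0
p0 | __[c]__aa   read c → write _, move -1, go to p0
p0 | _[_]___aa   read _ → write c, move +1, go to p0
p0 | _c[_]__aa   read _ → write c, move +1, go to p0
p0 | _cc[_]_aa   read _ → write c, move +1, go to p0
p0 | _ccc[_]aa   read _ → write c, move +1, go to p0
p0 | _cccc[a]a   read a → write b, move -1, go to p0
p0 | _ccc[c]ba   read c → write _, move -1, go to p0
p0 | _cc[c]_ba   read c → write _, move -1, go to p0
p0 | _c[c]__ba   read c → write _, move -1, go to p0
p0 | _[c]___ba   read c → write _, move -1, go to p0
p0 | [_]____ba   read _ → write c, move +1, go to p0
p0 | c[_]___ba   read _ → write c, move +1, go to p0
p0 | cc[_]__ba   read _ → write c, move +1, go to p0
p0 | ccc[_]_ba   read _ → write c, move +1, go to p0
p0 | cccc[_]ba   read _ → write c, move +1, go to p0
p0 | ccccc[b]a   read b → write _, move -1, go to p1
p1 | cccc[c]_a
M halts after 21 transitions.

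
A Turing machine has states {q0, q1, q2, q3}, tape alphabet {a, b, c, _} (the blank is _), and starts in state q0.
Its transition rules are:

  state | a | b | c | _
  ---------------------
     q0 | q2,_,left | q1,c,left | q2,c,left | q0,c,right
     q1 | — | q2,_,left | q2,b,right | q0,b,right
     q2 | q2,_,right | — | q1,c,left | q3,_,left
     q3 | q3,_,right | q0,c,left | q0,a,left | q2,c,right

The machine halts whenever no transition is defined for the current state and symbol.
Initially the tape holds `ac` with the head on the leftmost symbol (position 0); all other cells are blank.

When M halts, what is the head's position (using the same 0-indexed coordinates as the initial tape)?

-4

q0 | ____[a]c   read a → write _, move left, go to q2
q2 | ___[_]_c   read _ → write _, move left, go to q3
q3 | __[_]__c   read _ → write c, move right, go to q2
q2 | __c[_]_c   read _ → write _, move left, go to q3
q3 | __[c]__c   read c → write a, move left, go to q0
q0 | _[_]a__c   read _ → write c, move right, go to q0
q0 | _c[a]__c   read a → write _, move left, go to q2
q2 | _[c]___c   read c → write c, move left, go to q1
q1 | [_]c___c   read _ → write b, move right, go to q0
q0 | b[c]___c   read c → write c, move left, go to q2
q2 | [b]c___c
At halt the head is at cell -4.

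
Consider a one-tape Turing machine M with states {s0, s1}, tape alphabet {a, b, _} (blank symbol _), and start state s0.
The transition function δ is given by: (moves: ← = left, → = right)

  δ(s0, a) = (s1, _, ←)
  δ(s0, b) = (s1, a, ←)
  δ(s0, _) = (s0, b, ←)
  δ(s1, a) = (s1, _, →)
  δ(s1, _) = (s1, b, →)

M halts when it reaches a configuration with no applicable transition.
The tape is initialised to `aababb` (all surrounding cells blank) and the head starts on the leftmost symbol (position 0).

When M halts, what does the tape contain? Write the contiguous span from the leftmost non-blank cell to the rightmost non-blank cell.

s0 | _[a]ababb   read a → write _, move ←, go to s1
s1 | [_]_ababb   read _ → write b, move →, go to s1
s1 | b[_]ababb   read _ → write b, move →, go to s1
s1 | bb[a]babb   read a → write _, move →, go to s1
s1 | bb_[b]abb
The non-blank tape span at halt is bb_babb.

bb_babb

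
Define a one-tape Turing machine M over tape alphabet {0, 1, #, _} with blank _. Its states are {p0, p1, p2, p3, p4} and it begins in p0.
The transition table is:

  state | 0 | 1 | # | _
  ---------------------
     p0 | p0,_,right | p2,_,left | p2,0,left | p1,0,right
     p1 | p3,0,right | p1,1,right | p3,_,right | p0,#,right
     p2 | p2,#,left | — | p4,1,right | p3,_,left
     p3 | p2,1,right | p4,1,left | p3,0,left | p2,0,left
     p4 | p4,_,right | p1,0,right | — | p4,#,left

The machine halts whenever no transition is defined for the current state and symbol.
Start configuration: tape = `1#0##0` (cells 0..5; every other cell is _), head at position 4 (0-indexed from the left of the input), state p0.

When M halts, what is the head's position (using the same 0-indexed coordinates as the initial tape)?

p0 | 1#0#[#]0_   read # → write 0, move left, go to p2
p2 | 1#0[#]00_   read # → write 1, move right, go to p4
p4 | 1#01[0]0_   read 0 → write _, move right, go to p4
p4 | 1#01_[0]_   read 0 → write _, move right, go to p4
p4 | 1#01__[_]   read _ → write #, move left, go to p4
p4 | 1#01_[_]#   read _ → write #, move left, go to p4
p4 | 1#01[_]##   read _ → write #, move left, go to p4
p4 | 1#0[1]###   read 1 → write 0, move right, go to p1
p1 | 1#00[#]##   read # → write _, move right, go to p3
p3 | 1#00_[#]#   read # → write 0, move left, go to p3
p3 | 1#00[_]0#   read _ → write 0, move left, go to p2
p2 | 1#0[0]00#   read 0 → write #, move left, go to p2
p2 | 1#[0]#00#   read 0 → write #, move left, go to p2
p2 | 1[#]##00#   read # → write 1, move right, go to p4
p4 | 11[#]#00#
At halt the head is at cell 2.

2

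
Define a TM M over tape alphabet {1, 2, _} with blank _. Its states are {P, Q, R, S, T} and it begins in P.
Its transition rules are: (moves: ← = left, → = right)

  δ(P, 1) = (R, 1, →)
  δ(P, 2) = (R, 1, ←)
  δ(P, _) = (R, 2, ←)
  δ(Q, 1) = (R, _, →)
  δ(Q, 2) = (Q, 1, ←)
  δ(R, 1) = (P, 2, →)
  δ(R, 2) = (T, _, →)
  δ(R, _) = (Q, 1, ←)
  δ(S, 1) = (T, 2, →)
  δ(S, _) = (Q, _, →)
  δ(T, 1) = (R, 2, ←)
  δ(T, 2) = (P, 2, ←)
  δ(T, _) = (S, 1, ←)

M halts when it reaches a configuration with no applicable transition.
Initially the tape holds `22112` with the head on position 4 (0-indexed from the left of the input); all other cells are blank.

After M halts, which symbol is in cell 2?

_

P | 2211[2]__   read 2 → write 1, move ←, go to R
R | 221[1]1__   read 1 → write 2, move →, go to P
P | 2212[1]__   read 1 → write 1, move →, go to R
R | 22121[_]_   read _ → write 1, move ←, go to Q
Q | 2212[1]1_   read 1 → write _, move →, go to R
R | 2212_[1]_   read 1 → write 2, move →, go to P
P | 2212_2[_]   read _ → write 2, move ←, go to R
R | 2212_[2]2   read 2 → write _, move →, go to T
T | 2212__[2]   read 2 → write 2, move ←, go to P
P | 2212_[_]2   read _ → write 2, move ←, go to R
R | 2212[_]22   read _ → write 1, move ←, go to Q
Q | 221[2]122   read 2 → write 1, move ←, go to Q
Q | 22[1]1122   read 1 → write _, move →, go to R
R | 22_[1]122   read 1 → write 2, move →, go to P
P | 22_2[1]22   read 1 → write 1, move →, go to R
R | 22_21[2]2   read 2 → write _, move →, go to T
T | 22_21_[2]   read 2 → write 2, move ←, go to P
P | 22_21[_]2   read _ → write 2, move ←, go to R
R | 22_2[1]22   read 1 → write 2, move →, go to P
P | 22_22[2]2   read 2 → write 1, move ←, go to R
R | 22_2[2]12   read 2 → write _, move →, go to T
T | 22_2_[1]2   read 1 → write 2, move ←, go to R
R | 22_2[_]22   read _ → write 1, move ←, go to Q
Q | 22_[2]122   read 2 → write 1, move ←, go to Q
Q | 22[_]1122
Cell 2 holds _ when M halts.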